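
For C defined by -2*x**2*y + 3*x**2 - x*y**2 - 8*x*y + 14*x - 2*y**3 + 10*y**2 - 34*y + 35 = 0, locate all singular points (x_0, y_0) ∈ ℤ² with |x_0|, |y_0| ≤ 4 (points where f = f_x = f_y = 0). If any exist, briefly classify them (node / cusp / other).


Singular points: {(-3, 2)}; classification: node.

Compute partial derivatives:
  f_x = -4*x*y + 6*x - y**2 - 8*y + 14.
  f_y = -2*x**2 - 2*x*y - 8*x - 6*y**2 + 20*y - 34.
Scan x_0 ∈ {−4, ..., 4}. For each x_0, f_y(x_0, y) is a polynomial in y; find its integer roots y ∈ {−4, ..., 4}, then test f_x and f at those candidates.
  x = -4: f_y(-4, y) = -6*y**2 + 28*y - 34; no integer root y with |y| ≤ 4.
  x = -3: f_y(-3, y) = -6*y**2 + 26*y - 28; vanishes at y ∈ {2}. (-3, 2): f_x = 0, f = 0 — SINGULAR.
  x = -2: f_y(-2, y) = -6*y**2 + 24*y - 26; no integer root y with |y| ≤ 4.
  x = -1: f_y(-1, y) = -6*y**2 + 22*y - 28; no integer root y with |y| ≤ 4.
  x = 0: f_y(0, y) = -6*y**2 + 20*y - 34; no integer root y with |y| ≤ 4.
  x = 1: f_y(1, y) = -6*y**2 + 18*y - 44; no integer root y with |y| ≤ 4.
  x = 2: f_y(2, y) = -6*y**2 + 16*y - 58; no integer root y with |y| ≤ 4.
  x = 3: f_y(3, y) = -6*y**2 + 14*y - 76; no integer root y with |y| ≤ 4.
  x = 4: f_y(4, y) = -6*y**2 + 12*y - 98; no integer root y with |y| ≤ 4.
Only singular point on the grid: (-3, 2).
Classify: substitute x = -3 + u, y = 2 + v and expand: f = -2*u**2*v - u**2 - u*v**2 - 2*v**3 + v**2.
No constant or linear terms (consistent with a singular point). Quadratic part: -u**2 + v**2. Cubic part: -2*u**2*v - u*v**2 - 2*v**3.
The quadratic part v**2 - u**2 = (v − u)(v + u) splits into two distinct linear factors, so there are two distinct tangent lines y − 2 = ±(x − -3) — this is a node (ordinary double point).
Classification: node.


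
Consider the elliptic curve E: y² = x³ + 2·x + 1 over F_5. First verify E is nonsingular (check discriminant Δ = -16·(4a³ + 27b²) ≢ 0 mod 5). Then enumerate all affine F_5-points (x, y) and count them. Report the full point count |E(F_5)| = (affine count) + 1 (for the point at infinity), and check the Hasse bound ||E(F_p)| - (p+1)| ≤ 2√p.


Affine points = {(0, 1), (0, 4), (1, 2), (1, 3), (3, 2), (3, 3)}; affine count = 6; |E(F_5)| = 7.

Discriminant check: Δ ∝ 4a³ + 27b² = 4·2³ + 27·1² = 4·8 + 27·1 ≡ 4 (mod 5). Nonzero ⇒ E is nonsingular.
For each x ∈ F_5, compute rhs = x³ + 2·x + 1 mod 5, then count y ∈ F_5 with y² ≡ rhs.
  x = 0: rhs = 1, matching y values: 1, 4 (2 points).
  x = 1: rhs = 4, matching y values: 2, 3 (2 points).
  x = 2: rhs = 3, matching y values: none (0 points).
  x = 3: rhs = 4, matching y values: 2, 3 (2 points).
  x = 4: rhs = 3, matching y values: none (0 points).
Total affine count: 6.
Full point count |E(F_5)| = 6 + 1 = 7.
Hasse bound: |7 − (5+1)| = |1| = 1 ≤ 2√5 ≈ 4.4721 ✓.


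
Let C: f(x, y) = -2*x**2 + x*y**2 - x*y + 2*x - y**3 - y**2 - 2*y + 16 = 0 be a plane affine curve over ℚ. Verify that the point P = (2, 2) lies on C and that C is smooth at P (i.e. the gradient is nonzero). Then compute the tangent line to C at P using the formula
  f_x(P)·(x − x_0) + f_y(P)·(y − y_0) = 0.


Tangent line at P: -4*x - 12*y + 32 = 0.

Step 1: f(2, 2) = 0, so P lies on C.
Step 2: partial derivatives
  f_x(x, y) = -4*x + y**2 - y + 2, f_y(x, y) = 2*x*y - x - 3*y**2 - 2*y - 2.
  f_x(P) = -4, f_y(P) = -12 (gradient nonzero, so P is smooth).
Step 3: tangent line at P: -4·(x − 2) + -12·(y − 2) = 0.
Expanding: -4*x - 12*y + 32 = 0.


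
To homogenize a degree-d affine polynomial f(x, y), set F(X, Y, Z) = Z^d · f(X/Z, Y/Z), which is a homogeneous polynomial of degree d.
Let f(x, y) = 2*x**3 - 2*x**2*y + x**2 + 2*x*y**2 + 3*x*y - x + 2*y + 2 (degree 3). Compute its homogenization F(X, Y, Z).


F(X, Y, Z) = 2*X**3 - 2*X**2*Y + X**2*Z + 2*X*Y**2 + 3*X*Y*Z - X*Z**2 + 2*Y*Z**2 + 2*Z**3

deg(f) = 3.
Substitute x = X/Z, y = Y/Z into f, then multiply by Z^3.
  monomial 2·x^3·y^0 ↦ 2·X^3·Y^0·Z^0.
  monomial -2·x^2·y^1 ↦ -2·X^2·Y^1·Z^0.
  monomial 1·x^2·y^0 ↦ 1·X^2·Y^0·Z^1.
  monomial 2·x^1·y^2 ↦ 2·X^1·Y^2·Z^0.
  monomial 3·x^1·y^1 ↦ 3·X^1·Y^1·Z^1.
  monomial -1·x^1·y^0 ↦ -1·X^1·Y^0·Z^2.
  monomial 2·x^0·y^1 ↦ 2·X^0·Y^1·Z^2.
  monomial 2·x^0·y^0 ↦ 2·X^0·Y^0·Z^3.
Collecting: F(X, Y, Z) = 2*X**3 - 2*X**2*Y + X**2*Z + 2*X*Y**2 + 3*X*Y*Z - X*Z**2 + 2*Y*Z**2 + 2*Z**3.


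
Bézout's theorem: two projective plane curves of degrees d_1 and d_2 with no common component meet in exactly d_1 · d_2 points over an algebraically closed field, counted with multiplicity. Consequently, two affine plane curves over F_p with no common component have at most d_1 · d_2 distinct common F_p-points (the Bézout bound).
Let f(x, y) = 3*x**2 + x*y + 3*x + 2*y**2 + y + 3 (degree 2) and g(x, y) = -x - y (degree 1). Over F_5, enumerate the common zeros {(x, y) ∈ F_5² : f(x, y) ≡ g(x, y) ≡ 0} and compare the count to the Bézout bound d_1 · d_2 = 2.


Common zeros: {(3, 2), (4, 1)}; count = 2; Bézout bound = 2.

deg(f) = 2, deg(g) = 1, so Bézout bound = 2.
Scan x ∈ F_5. For each x, list the y ∈ F_5 with f(x, y) ≡ 0 and those with g(x, y) ≡ 0 (mod 5); the common zeros in that column are the intersection.
  x = 0: f ≡ 0 at y ∈ ∅; g ≡ 0 at y ∈ {0}; common: ∅.
  x = 1: f ≡ 0 at y ∈ ∅; g ≡ 0 at y ∈ {4}; common: ∅.
  x = 2: f ≡ 0 at y ∈ {2, 4}; g ≡ 0 at y ∈ {3}; common: ∅.
  x = 3: f ≡ 0 at y ∈ {1, 2}; g ≡ 0 at y ∈ {2}; common: {2}.
  x = 4: f ≡ 0 at y ∈ {1, 4}; g ≡ 0 at y ∈ {1}; common: {1}.
Collecting: common zeros = {(3, 2), (4, 1)}, so the count is 2.
Comparison with the Bézout bound: 2 ≤ 2 = deg(f)·deg(g), as expected for curves with no common component (the bound is attained).


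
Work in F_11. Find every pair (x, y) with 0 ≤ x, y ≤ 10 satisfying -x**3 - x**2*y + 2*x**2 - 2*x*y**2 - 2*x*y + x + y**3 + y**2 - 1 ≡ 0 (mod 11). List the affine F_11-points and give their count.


Affine F_11-points: {(0, 2), (2, 5), (4, 6), (6, 7), (6, 8), (7, 6)}; count = 6.

For each of the 121 pairs (x, y) ∈ F_11², evaluate f(x, y) mod 11. Record the zeros.
  x = 0: [0↦10, 1↦1, 2↦0, 3↦2, 4↦2, 5↦6, 6↦9, 7↦6, 8↦3, 9↦6, 10↦10]  zeros at y ∈ {2}
  x = 1: [0↦1, 1↦9, 2↦10, 3↦10, 4↦4, 5↦9, 6↦9, 7↦10, 8↦7, 9↦6, 10↦2]  zeros at y ∈ ∅
  x = 2: [0↦1, 1↦2, 2↦3, 3↦10, 4↦7, 5↦0, 6↦6, 7↦9, 8↦4, 9↦8, 10↦5]  zeros at y ∈ {5}
  x = 3: [0↦4, 1↦7, 2↦6, 3↦7, 4↦5, 5↦6, 6↦5, 7↦8, 8↦10, 9↦6, 10↦2]  zeros at y ∈ ∅
  x = 4: [0↦4, 1↦7, 2↦2, 3↦6, 4↦3, 5↦10, 6↦0, 7↦1, 8↦8, 9↦5, 10↦9]  zeros at y ∈ {6}
  x = 5: [0↦6, 1↦7, 2↦7, 3↦1, 4↦6, 5↦6, 6↦7, 7↦4, 8↦3, 9↦10, 10↦9]  zeros at y ∈ ∅
  x = 6: [0↦4, 1↦1, 2↦4, 3↦8, 4↦8, 5↦10, 6↦9, 7↦0, 8↦0, 9↦4, 10↦7]  zeros at y ∈ {7, 8}
  x = 7: [0↦3, 1↦5, 2↦9, 3↦10, 4↦3, 5↦5, 6↦0, 7↦5, 8↦4, 9↦3, 10↦8]  zeros at y ∈ {6}
  x = 8: [0↦8, 1↦2, 2↦5, 3↦1, 4↦7, 5↦7, 6↦7, 7↦2, 8↦9, 9↦1, 10↦6]  zeros at y ∈ ∅
  x = 9: [0↦2, 1↦8, 2↦8, 3↦8, 4↦3, 5↦10, 6↦2, 7↦7, 8↦9, 9↦3, 10↦6]  zeros at y ∈ ∅
  x = 10: [0↦1, 1↦6, 2↦1, 3↦3, 4↦7, 5↦8, 6↦1, 7↦3, 8↦9, 9↦3, 10↦2]  zeros at y ∈ ∅
Collecting zeros: affine points = {(0, 2), (2, 5), (4, 6), (6, 7), (6, 8), (7, 6)}.
Total count |C(F_11)_aff| = 6.


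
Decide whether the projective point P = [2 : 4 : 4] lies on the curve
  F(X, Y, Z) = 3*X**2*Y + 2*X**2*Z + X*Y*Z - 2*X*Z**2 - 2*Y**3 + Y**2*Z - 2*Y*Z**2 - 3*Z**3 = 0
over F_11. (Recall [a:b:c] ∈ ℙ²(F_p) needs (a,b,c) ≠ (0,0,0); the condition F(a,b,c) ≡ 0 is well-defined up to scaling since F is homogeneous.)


F(2,4,4) ≡ 5 (mod 11); P is NOT on the curve.

Evaluate F(2, 4, 4) term-by-term (mod 11).
  3*X**2*Y ↦ 3·4·4·1 = 48
  2*X**2*Z ↦ 2·4·1·4 = 32
  X*Y*Z ↦ 1·2·4·4 = 32
  -2*X*Z**2 ↦ -2·2·1·16 = -64
  -2*Y**3 ↦ -2·1·64·1 = -128
  Y**2*Z ↦ 1·1·16·4 = 64
  -2*Y*Z**2 ↦ -2·1·4·16 = -128
  -3*Z**3 ↦ -3·1·1·64 = -192
Sum: F(2, 4, 4) = (48) + (32) + (32) + (-64) + (-128) + (64) + (-128) + (-192) = -336.
Reducing mod 11: -336 ≡ 5 (mod 11).
Since F(a, b, c) ≡ 5 ≠ 0 (mod 11), P does NOT lie on the curve.


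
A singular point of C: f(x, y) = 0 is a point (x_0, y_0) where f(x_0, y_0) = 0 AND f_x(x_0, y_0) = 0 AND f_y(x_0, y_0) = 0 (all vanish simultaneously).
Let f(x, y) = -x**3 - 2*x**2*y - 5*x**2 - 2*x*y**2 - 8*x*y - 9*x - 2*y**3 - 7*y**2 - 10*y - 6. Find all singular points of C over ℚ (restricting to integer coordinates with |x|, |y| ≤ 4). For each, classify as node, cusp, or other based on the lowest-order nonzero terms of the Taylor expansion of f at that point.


Singular points: {(-1, -1)}; classification: cusp.

Compute partial derivatives:
  f_x = -3*x**2 - 4*x*y - 10*x - 2*y**2 - 8*y - 9.
  f_y = -2*x**2 - 4*x*y - 8*x - 6*y**2 - 14*y - 10.
Scan x_0 ∈ {−4, ..., 4}. For each x_0, f_y(x_0, y) is a polynomial in y; find its integer roots y ∈ {−4, ..., 4}, then test f_x and f at those candidates.
  x = -4: f_y(-4, y) = -6*y**2 + 2*y - 10; no integer root y with |y| ≤ 4.
  x = -3: f_y(-3, y) = -6*y**2 - 2*y - 4; no integer root y with |y| ≤ 4.
  x = -2: f_y(-2, y) = -6*y**2 - 6*y - 2; no integer root y with |y| ≤ 4.
  x = -1: f_y(-1, y) = -6*y**2 - 10*y - 4; vanishes at y ∈ {-1}. (-1, -1): f_x = 0, f = 0 — SINGULAR.
  x = 0: f_y(0, y) = -6*y**2 - 14*y - 10; no integer root y with |y| ≤ 4.
  x = 1: f_y(1, y) = -6*y**2 - 18*y - 20; no integer root y with |y| ≤ 4.
  x = 2: f_y(2, y) = -6*y**2 - 22*y - 34; no integer root y with |y| ≤ 4.
  x = 3: f_y(3, y) = -6*y**2 - 26*y - 52; no integer root y with |y| ≤ 4.
  x = 4: f_y(4, y) = -6*y**2 - 30*y - 74; no integer root y with |y| ≤ 4.
Only singular point on the grid: (-1, -1).
Classify: substitute x = -1 + u, y = -1 + v and expand: f = -u**3 - 2*u**2*v - 2*u*v**2 - 2*v**3 + v**2.
No constant or linear terms (consistent with a singular point). Quadratic part: v**2. Cubic part: -u**3 - 2*u**2*v - 2*u*v**2 - 2*v**3.
The quadratic part v**2 is a perfect square, so there is a single (double) tangent line v = 0, i.e. y = -1. Restricting the cubic part to that line (v = 0) leaves -u**3 ≠ 0, so f is not divisible by v and the branch is v² ≈ u**3 to lowest order — this is a cusp.
Classification: cusp.


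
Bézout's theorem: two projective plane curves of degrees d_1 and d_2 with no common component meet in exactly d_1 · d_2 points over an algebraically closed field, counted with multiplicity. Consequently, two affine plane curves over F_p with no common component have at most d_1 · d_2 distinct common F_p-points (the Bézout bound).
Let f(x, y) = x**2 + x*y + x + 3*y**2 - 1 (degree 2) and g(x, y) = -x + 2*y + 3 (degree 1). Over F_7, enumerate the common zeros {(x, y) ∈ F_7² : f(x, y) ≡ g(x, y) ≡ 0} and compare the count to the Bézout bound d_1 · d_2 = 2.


Common zeros: ∅; count = 0; Bézout bound = 2.

deg(f) = 2, deg(g) = 1, so Bézout bound = 2.
Scan x ∈ F_7. For each x, list the y ∈ F_7 with f(x, y) ≡ 0 and those with g(x, y) ≡ 0 (mod 7); the common zeros in that column are the intersection.
  x = 0: f ≡ 0 at y ∈ ∅; g ≡ 0 at y ∈ {2}; common: ∅.
  x = 1: f ≡ 0 at y ∈ ∅; g ≡ 0 at y ∈ {6}; common: ∅.
  x = 2: f ≡ 0 at y ∈ {2}; g ≡ 0 at y ∈ {3}; common: ∅.
  x = 3: f ≡ 0 at y ∈ ∅; g ≡ 0 at y ∈ {0}; common: ∅.
  x = 4: f ≡ 0 at y ∈ ∅; g ≡ 0 at y ∈ {4}; common: ∅.
  x = 5: f ≡ 0 at y ∈ ∅; g ≡ 0 at y ∈ {1}; common: ∅.
  x = 6: f ≡ 0 at y ∈ ∅; g ≡ 0 at y ∈ {5}; common: ∅.
Collecting: common zeros = ∅, so the count is 0.
Comparison with the Bézout bound: 0 ≤ 2 = deg(f)·deg(g), as expected for curves with no common component (the affine F_7-count falls short of the bound because intersections may lie at infinity, over extension fields, or carry multiplicity).


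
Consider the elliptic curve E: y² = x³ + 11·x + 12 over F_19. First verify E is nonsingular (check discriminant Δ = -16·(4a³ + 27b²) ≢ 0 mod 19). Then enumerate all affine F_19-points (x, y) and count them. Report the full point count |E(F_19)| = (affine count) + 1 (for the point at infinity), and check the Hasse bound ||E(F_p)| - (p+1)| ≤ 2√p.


Affine points = {(1, 9), (1, 10), (2, 2), (2, 17), (4, 5), (4, 14), (6, 3), (6, 16), (8, 2), (8, 17), (9, 2), (9, 17), (10, 1), (10, 18), (11, 1), (11, 18), (16, 3), (16, 16), (17, 1), (17, 18), (18, 0)}; affine count = 21; |E(F_19)| = 22.

Discriminant check: Δ ∝ 4a³ + 27b² = 4·11³ + 27·12² = 4·1331 + 27·144 ≡ 16 (mod 19). Nonzero ⇒ E is nonsingular.
For each x ∈ F_19, compute rhs = x³ + 11·x + 12 mod 19, then count y ∈ F_19 with y² ≡ rhs.
  x = 0: rhs = 12, matching y values: none (0 points).
  x = 1: rhs = 5, matching y values: 9, 10 (2 points).
  x = 2: rhs = 4, matching y values: 2, 17 (2 points).
  x = 3: rhs = 15, matching y values: none (0 points).
  x = 4: rhs = 6, matching y values: 5, 14 (2 points).
  x = 5: rhs = 2, matching y values: none (0 points).
  x = 6: rhs = 9, matching y values: 3, 16 (2 points).
  x = 7: rhs = 14, matching y values: none (0 points).
  x = 8: rhs = 4, matching y values: 2, 17 (2 points).
  x = 9: rhs = 4, matching y values: 2, 17 (2 points).
  x = 10: rhs = 1, matching y values: 1, 18 (2 points).
  x = 11: rhs = 1, matching y values: 1, 18 (2 points).
  x = 12: rhs = 10, matching y values: none (0 points).
  x = 13: rhs = 15, matching y values: none (0 points).
  x = 14: rhs = 3, matching y values: none (0 points).
  x = 15: rhs = 18, matching y values: none (0 points).
  x = 16: rhs = 9, matching y values: 3, 16 (2 points).
  x = 17: rhs = 1, matching y values: 1, 18 (2 points).
  x = 18: rhs = 0, matching y values: 0 (1 points).
Total affine count: 21.
Full point count |E(F_19)| = 21 + 1 = 22.
Hasse bound: |22 − (19+1)| = |2| = 2 ≤ 2√19 ≈ 8.7178 ✓.


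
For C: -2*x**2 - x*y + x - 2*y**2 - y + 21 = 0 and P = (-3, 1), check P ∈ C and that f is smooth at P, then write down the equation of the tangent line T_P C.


Tangent line at P: 12*x - 2*y + 38 = 0.

Step 1: f(-3, 1) = 0, so P lies on C.
Step 2: partial derivatives
  f_x(x, y) = -4*x - y + 1, f_y(x, y) = -x - 4*y - 1.
  f_x(P) = 12, f_y(P) = -2 (gradient nonzero, so P is smooth).
Step 3: tangent line at P: 12·(x − -3) + -2·(y − 1) = 0.
Expanding: 12*x - 2*y + 38 = 0.


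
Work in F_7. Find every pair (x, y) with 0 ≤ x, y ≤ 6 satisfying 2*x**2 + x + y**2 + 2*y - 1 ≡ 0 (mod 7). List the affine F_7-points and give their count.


Affine F_7-points: {(0, 2), (0, 3), (3, 2), (3, 3), (4, 0), (4, 5), (6, 0), (6, 5)}; count = 8.

For each of the 49 pairs (x, y) ∈ F_7², evaluate f(x, y) mod 7. Record the zeros.
  x = 0: [0↦6, 1↦2, 2↦0, 3↦0, 4↦2, 5↦6, 6↦5]  zeros at y ∈ {2, 3}
  x = 1: [0↦2, 1↦5, 2↦3, 3↦3, 4↦5, 5↦2, 6↦1]  zeros at y ∈ ∅
  x = 2: [0↦2, 1↦5, 2↦3, 3↦3, 4↦5, 5↦2, 6↦1]  zeros at y ∈ ∅
  x = 3: [0↦6, 1↦2, 2↦0, 3↦0, 4↦2, 5↦6, 6↦5]  zeros at y ∈ {2, 3}
  x = 4: [0↦0, 1↦3, 2↦1, 3↦1, 4↦3, 5↦0, 6↦6]  zeros at y ∈ {0, 5}
  x = 5: [0↦5, 1↦1, 2↦6, 3↦6, 4↦1, 5↦5, 6↦4]  zeros at y ∈ ∅
  x = 6: [0↦0, 1↦3, 2↦1, 3↦1, 4↦3, 5↦0, 6↦6]  zeros at y ∈ {0, 5}
Collecting zeros: affine points = {(0, 2), (0, 3), (3, 2), (3, 3), (4, 0), (4, 5), (6, 0), (6, 5)}.
Total count |C(F_7)_aff| = 8.


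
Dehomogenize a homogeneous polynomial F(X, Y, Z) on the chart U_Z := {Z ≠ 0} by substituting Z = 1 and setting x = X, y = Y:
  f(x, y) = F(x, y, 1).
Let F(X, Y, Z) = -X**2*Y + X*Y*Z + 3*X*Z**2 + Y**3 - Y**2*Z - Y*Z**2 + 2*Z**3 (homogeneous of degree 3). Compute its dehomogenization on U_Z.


f(x, y) = -x**2*y + x*y + 3*x + y**3 - y**2 - y + 2

On U_Z we set Z = 1. Each monomial c·X^i·Y^j·Z^k in F becomes c·x^i·y^j·1^k = c·x^i·y^j.
Substituting Z = 1: F(X, Y, 1) = -x**2*y + x*y + 3*x + y**3 - y**2 - y + 2.
Note: deg(f) ≤ deg(F) = 3; strict inequality happens when F is divisible by Z (lost terms).


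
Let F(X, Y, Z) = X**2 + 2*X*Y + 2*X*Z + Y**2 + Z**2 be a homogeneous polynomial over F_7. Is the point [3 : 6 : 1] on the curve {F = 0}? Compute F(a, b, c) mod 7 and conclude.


F(3,6,1) ≡ 4 (mod 7); P is NOT on the curve.

Evaluate F(3, 6, 1) term-by-term (mod 7).
  X**2 ↦ 1·9·1·1 = 9
  2*X*Y ↦ 2·3·6·1 = 36
  2*X*Z ↦ 2·3·1·1 = 6
  Y**2 ↦ 1·1·36·1 = 36
  Z**2 ↦ 1·1·1·1 = 1
Sum: F(3, 6, 1) = (9) + (36) + (6) + (36) + (1) = 88.
Reducing mod 7: 88 ≡ 4 (mod 7).
Since F(a, b, c) ≡ 4 ≠ 0 (mod 7), P does NOT lie on the curve.


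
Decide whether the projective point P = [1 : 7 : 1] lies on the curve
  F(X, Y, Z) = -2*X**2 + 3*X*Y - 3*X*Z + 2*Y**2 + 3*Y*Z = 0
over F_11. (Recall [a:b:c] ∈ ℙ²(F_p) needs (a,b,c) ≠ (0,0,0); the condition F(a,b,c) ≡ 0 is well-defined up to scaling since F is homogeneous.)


F(1,7,1) ≡ 3 (mod 11); P is NOT on the curve.

Evaluate F(1, 7, 1) term-by-term (mod 11).
  -2*X**2 ↦ -2·1·1·1 = -2
  3*X*Y ↦ 3·1·7·1 = 21
  -3*X*Z ↦ -3·1·1·1 = -3
  2*Y**2 ↦ 2·1·49·1 = 98
  3*Y*Z ↦ 3·1·7·1 = 21
Sum: F(1, 7, 1) = (-2) + (21) + (-3) + (98) + (21) = 135.
Reducing mod 11: 135 ≡ 3 (mod 11).
Since F(a, b, c) ≡ 3 ≠ 0 (mod 11), P does NOT lie on the curve.


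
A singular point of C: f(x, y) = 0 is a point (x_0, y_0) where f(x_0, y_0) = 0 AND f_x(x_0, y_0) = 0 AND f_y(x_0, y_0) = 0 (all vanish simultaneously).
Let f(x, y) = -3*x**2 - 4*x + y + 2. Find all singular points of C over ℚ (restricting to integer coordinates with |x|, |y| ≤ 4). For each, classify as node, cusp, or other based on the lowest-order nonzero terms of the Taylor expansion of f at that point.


No singular points in the scanned grid; C is smooth there.

Compute partial derivatives:
  f_x = -6*x - 4.
  f_y = 1.
f_y = 1 is a nonzero constant, so f_y never vanishes: no point (x, y) can satisfy f = f_x = f_y = 0. In particular no (x, y) ∈ {−4, ..., 4}² is singular; the curve is smooth.


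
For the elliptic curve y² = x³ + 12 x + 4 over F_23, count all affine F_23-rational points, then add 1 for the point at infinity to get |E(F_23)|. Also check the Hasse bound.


Affine points = {(0, 2), (0, 21), (2, 6), (2, 17), (4, 1), (4, 22), (6, 4), (6, 19), (9, 6), (9, 17), (11, 8), (11, 15), (12, 6), (12, 17), (14, 8), (14, 15), (18, 7), (18, 16), (21, 8), (21, 15)}; affine count = 20; |E(F_23)| = 21.

Discriminant check: Δ ∝ 4a³ + 27b² = 4·12³ + 27·4² = 4·1728 + 27·16 ≡ 7 (mod 23). Nonzero ⇒ E is nonsingular.
For each x ∈ F_23, compute rhs = x³ + 12·x + 4 mod 23, then count y ∈ F_23 with y² ≡ rhs.
  x = 0: rhs = 4, matching y values: 2, 21 (2 points).
  x = 1: rhs = 17, matching y values: none (0 points).
  x = 2: rhs = 13, matching y values: 6, 17 (2 points).
  x = 3: rhs = 21, matching y values: none (0 points).
  x = 4: rhs = 1, matching y values: 1, 22 (2 points).
  x = 5: rhs = 5, matching y values: none (0 points).
  x = 6: rhs = 16, matching y values: 4, 19 (2 points).
  x = 7: rhs = 17, matching y values: none (0 points).
  x = 8: rhs = 14, matching y values: none (0 points).
  x = 9: rhs = 13, matching y values: 6, 17 (2 points).
  x = 10: rhs = 20, matching y values: none (0 points).
  x = 11: rhs = 18, matching y values: 8, 15 (2 points).
  x = 12: rhs = 13, matching y values: 6, 17 (2 points).
  x = 13: rhs = 11, matching y values: none (0 points).
  x = 14: rhs = 18, matching y values: 8, 15 (2 points).
  x = 15: rhs = 17, matching y values: none (0 points).
  x = 16: rhs = 14, matching y values: none (0 points).
  x = 17: rhs = 15, matching y values: none (0 points).
  x = 18: rhs = 3, matching y values: 7, 16 (2 points).
  x = 19: rhs = 7, matching y values: none (0 points).
  x = 20: rhs = 10, matching y values: none (0 points).
  x = 21: rhs = 18, matching y values: 8, 15 (2 points).
  x = 22: rhs = 14, matching y values: none (0 points).
Total affine count: 20.
Full point count |E(F_23)| = 20 + 1 = 21.
Hasse bound: |21 − (23+1)| = |-3| = 3 ≤ 2√23 ≈ 9.5917 ✓.


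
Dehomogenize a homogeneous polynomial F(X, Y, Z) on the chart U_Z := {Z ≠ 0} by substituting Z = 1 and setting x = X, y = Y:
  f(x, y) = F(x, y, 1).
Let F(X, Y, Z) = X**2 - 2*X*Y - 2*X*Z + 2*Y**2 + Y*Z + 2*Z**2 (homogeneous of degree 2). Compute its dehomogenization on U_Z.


f(x, y) = x**2 - 2*x*y - 2*x + 2*y**2 + y + 2

On U_Z we set Z = 1. Each monomial c·X^i·Y^j·Z^k in F becomes c·x^i·y^j·1^k = c·x^i·y^j.
Substituting Z = 1: F(X, Y, 1) = x**2 - 2*x*y - 2*x + 2*y**2 + y + 2.
Note: deg(f) ≤ deg(F) = 2; strict inequality happens when F is divisible by Z (lost terms).


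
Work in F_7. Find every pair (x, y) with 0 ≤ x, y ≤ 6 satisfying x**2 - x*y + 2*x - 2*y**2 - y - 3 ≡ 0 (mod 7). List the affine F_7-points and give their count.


Affine F_7-points: {(1, 0), (1, 6), (2, 1), (3, 6), (4, 0), (4, 1)}; count = 6.

For each of the 49 pairs (x, y) ∈ F_7², evaluate f(x, y) mod 7. Record the zeros.
  x = 0: [0↦4, 1↦1, 2↦1, 3↦4, 4↦3, 5↦5, 6↦3]  zeros at y ∈ ∅
  x = 1: [0↦0, 1↦3, 2↦2, 3↦4, 4↦2, 5↦3, 6↦0]  zeros at y ∈ {0, 6}
  x = 2: [0↦5, 1↦0, 2↦5, 3↦6, 4↦3, 5↦3, 6↦6]  zeros at y ∈ {1}
  x = 3: [0↦5, 1↦6, 2↦3, 3↦3, 4↦6, 5↦5, 6↦0]  zeros at y ∈ {6}
  x = 4: [0↦0, 1↦0, 2↦3, 3↦2, 4↦4, 5↦2, 6↦3]  zeros at y ∈ {0, 1}
  x = 5: [0↦4, 1↦3, 2↦5, 3↦3, 4↦4, 5↦1, 6↦1]  zeros at y ∈ ∅
  x = 6: [0↦3, 1↦1, 2↦2, 3↦6, 4↦6, 5↦2, 6↦1]  zeros at y ∈ ∅
Collecting zeros: affine points = {(1, 0), (1, 6), (2, 1), (3, 6), (4, 0), (4, 1)}.
Total count |C(F_7)_aff| = 6.


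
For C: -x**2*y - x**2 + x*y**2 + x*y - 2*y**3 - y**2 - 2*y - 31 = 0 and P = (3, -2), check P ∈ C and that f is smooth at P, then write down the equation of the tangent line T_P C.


Tangent line at P: 8*x - 40*y - 104 = 0.

Step 1: f(3, -2) = 0, so P lies on C.
Step 2: partial derivatives
  f_x(x, y) = -2*x*y - 2*x + y**2 + y, f_y(x, y) = -x**2 + 2*x*y + x - 6*y**2 - 2*y - 2.
  f_x(P) = 8, f_y(P) = -40 (gradient nonzero, so P is smooth).
Step 3: tangent line at P: 8·(x − 3) + -40·(y − -2) = 0.
Expanding: 8*x - 40*y - 104 = 0.


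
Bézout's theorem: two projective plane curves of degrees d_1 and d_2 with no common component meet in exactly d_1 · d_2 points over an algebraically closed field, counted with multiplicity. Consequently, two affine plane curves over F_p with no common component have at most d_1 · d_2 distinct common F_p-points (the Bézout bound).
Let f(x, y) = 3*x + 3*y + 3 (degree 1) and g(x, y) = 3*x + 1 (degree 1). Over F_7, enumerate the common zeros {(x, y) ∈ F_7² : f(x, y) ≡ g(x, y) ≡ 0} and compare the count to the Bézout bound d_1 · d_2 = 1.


Common zeros: {(2, 4)}; count = 1; Bézout bound = 1.

deg(f) = 1, deg(g) = 1, so Bézout bound = 1.
Scan x ∈ F_7. For each x, list the y ∈ F_7 with f(x, y) ≡ 0 and those with g(x, y) ≡ 0 (mod 7); the common zeros in that column are the intersection.
  x = 0: f ≡ 0 at y ∈ {6}; g ≡ 0 at y ∈ ∅; common: ∅.
  x = 1: f ≡ 0 at y ∈ {5}; g ≡ 0 at y ∈ ∅; common: ∅.
  x = 2: f ≡ 0 at y ∈ {4}; g ≡ 0 at y ∈ {0, 1, 2, 3, 4, 5, 6}; common: {4}.
  x = 3: f ≡ 0 at y ∈ {3}; g ≡ 0 at y ∈ ∅; common: ∅.
  x = 4: f ≡ 0 at y ∈ {2}; g ≡ 0 at y ∈ ∅; common: ∅.
  x = 5: f ≡ 0 at y ∈ {1}; g ≡ 0 at y ∈ ∅; common: ∅.
  x = 6: f ≡ 0 at y ∈ {0}; g ≡ 0 at y ∈ ∅; common: ∅.
Collecting: common zeros = {(2, 4)}, so the count is 1.
Comparison with the Bézout bound: 1 ≤ 1 = deg(f)·deg(g), as expected for curves with no common component (the bound is attained).


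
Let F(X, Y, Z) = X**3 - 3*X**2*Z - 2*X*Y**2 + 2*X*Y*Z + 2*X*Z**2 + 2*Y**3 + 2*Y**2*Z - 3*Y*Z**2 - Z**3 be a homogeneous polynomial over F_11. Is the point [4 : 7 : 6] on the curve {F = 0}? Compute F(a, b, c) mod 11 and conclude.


F(4,7,6) ≡ 2 (mod 11); P is NOT on the curve.

Evaluate F(4, 7, 6) term-by-term (mod 11).
  X**3 ↦ 1·64·1·1 = 64
  -3*X**2*Z ↦ -3·16·1·6 = -288
  -2*X*Y**2 ↦ -2·4·49·1 = -392
  2*X*Y*Z ↦ 2·4·7·6 = 336
  2*X*Z**2 ↦ 2·4·1·36 = 288
  2*Y**3 ↦ 2·1·343·1 = 686
  2*Y**2*Z ↦ 2·1·49·6 = 588
  -3*Y*Z**2 ↦ -3·1·7·36 = -756
  -Z**3 ↦ -1·1·1·216 = -216
Sum: F(4, 7, 6) = (64) + (-288) + (-392) + (336) + (288) + (686) + (588) + (-756) + (-216) = 310.
Reducing mod 11: 310 ≡ 2 (mod 11).
Since F(a, b, c) ≡ 2 ≠ 0 (mod 11), P does NOT lie on the curve.


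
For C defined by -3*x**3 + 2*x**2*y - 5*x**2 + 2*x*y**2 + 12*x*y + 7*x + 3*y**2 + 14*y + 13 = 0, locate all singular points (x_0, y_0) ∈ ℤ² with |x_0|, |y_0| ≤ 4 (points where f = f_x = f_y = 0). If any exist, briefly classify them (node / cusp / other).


Singular points: {(-1, -2)}; classification: cusp.

Compute partial derivatives:
  f_x = -9*x**2 + 4*x*y - 10*x + 2*y**2 + 12*y + 7.
  f_y = 2*x**2 + 4*x*y + 12*x + 6*y + 14.
Scan x_0 ∈ {−4, ..., 4}. For each x_0, f_y(x_0, y) is a polynomial in y; find its integer roots y ∈ {−4, ..., 4}, then test f_x and f at those candidates.
  x = -4: f_y(-4, y) = -10*y - 2; no integer root y with |y| ≤ 4.
  x = -3: f_y(-3, y) = -6*y - 4; no integer root y with |y| ≤ 4.
  x = -2: f_y(-2, y) = -2*y - 2; vanishes at y ∈ {-1}. (-2, -1): f_x = -11 ≠ 0.
  x = -1: f_y(-1, y) = 2*y + 4; vanishes at y ∈ {-2}. (-1, -2): f_x = 0, f = 0 — SINGULAR.
  x = 0: f_y(0, y) = 6*y + 14; no integer root y with |y| ≤ 4.
  x = 1: f_y(1, y) = 10*y + 28; no integer root y with |y| ≤ 4.
  x = 2: f_y(2, y) = 14*y + 46; no integer root y with |y| ≤ 4.
  x = 3: f_y(3, y) = 18*y + 68; no integer root y with |y| ≤ 4.
  x = 4: f_y(4, y) = 22*y + 94; no integer root y with |y| ≤ 4.
Only singular point on the grid: (-1, -2).
Classify: substitute x = -1 + u, y = -2 + v and expand: f = -3*u**3 + 2*u**2*v + 2*u*v**2 + v**2.
No constant or linear terms (consistent with a singular point). Quadratic part: v**2. Cubic part: -3*u**3 + 2*u**2*v + 2*u*v**2.
The quadratic part v**2 is a perfect square, so there is a single (double) tangent line v = 0, i.e. y = -2. Restricting the cubic part to that line (v = 0) leaves -3*u**3 ≠ 0, so f is not divisible by v and the branch is v² ≈ 3*u**3 to lowest order — this is a cusp.
Classification: cusp.


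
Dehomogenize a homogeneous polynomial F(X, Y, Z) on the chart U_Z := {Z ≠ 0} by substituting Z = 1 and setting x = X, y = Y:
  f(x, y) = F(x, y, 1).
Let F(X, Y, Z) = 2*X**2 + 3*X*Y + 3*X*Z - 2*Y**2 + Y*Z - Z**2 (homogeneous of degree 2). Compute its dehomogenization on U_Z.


f(x, y) = 2*x**2 + 3*x*y + 3*x - 2*y**2 + y - 1

On U_Z we set Z = 1. Each monomial c·X^i·Y^j·Z^k in F becomes c·x^i·y^j·1^k = c·x^i·y^j.
Substituting Z = 1: F(X, Y, 1) = 2*x**2 + 3*x*y + 3*x - 2*y**2 + y - 1.
Note: deg(f) ≤ deg(F) = 2; strict inequality happens when F is divisible by Z (lost terms).


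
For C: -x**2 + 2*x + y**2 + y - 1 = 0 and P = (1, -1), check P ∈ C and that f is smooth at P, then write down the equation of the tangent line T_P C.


Tangent line at P: -y - 1 = 0.

Step 1: f(1, -1) = 0, so P lies on C.
Step 2: partial derivatives
  f_x(x, y) = 2 - 2*x, f_y(x, y) = 2*y + 1.
  f_x(P) = 0, f_y(P) = -1 (gradient nonzero, so P is smooth).
Step 3: tangent line at P: 0·(x − 1) + -1·(y − -1) = 0.
Expanding: -y - 1 = 0.


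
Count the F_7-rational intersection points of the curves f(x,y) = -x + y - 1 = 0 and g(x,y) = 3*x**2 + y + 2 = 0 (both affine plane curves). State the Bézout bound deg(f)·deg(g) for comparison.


Common zeros: {(1, 2)}; count = 1; Bézout bound = 2.

deg(f) = 1, deg(g) = 2, so Bézout bound = 2.
Scan x ∈ F_7. For each x, list the y ∈ F_7 with f(x, y) ≡ 0 and those with g(x, y) ≡ 0 (mod 7); the common zeros in that column are the intersection.
  x = 0: f ≡ 0 at y ∈ {1}; g ≡ 0 at y ∈ {5}; common: ∅.
  x = 1: f ≡ 0 at y ∈ {2}; g ≡ 0 at y ∈ {2}; common: {2}.
  x = 2: f ≡ 0 at y ∈ {3}; g ≡ 0 at y ∈ {0}; common: ∅.
  x = 3: f ≡ 0 at y ∈ {4}; g ≡ 0 at y ∈ {6}; common: ∅.
  x = 4: f ≡ 0 at y ∈ {5}; g ≡ 0 at y ∈ {6}; common: ∅.
  x = 5: f ≡ 0 at y ∈ {6}; g ≡ 0 at y ∈ {0}; common: ∅.
  x = 6: f ≡ 0 at y ∈ {0}; g ≡ 0 at y ∈ {2}; common: ∅.
Collecting: common zeros = {(1, 2)}, so the count is 1.
Comparison with the Bézout bound: 1 ≤ 2 = deg(f)·deg(g), as expected for curves with no common component (the affine F_7-count falls short of the bound because intersections may lie at infinity, over extension fields, or carry multiplicity).


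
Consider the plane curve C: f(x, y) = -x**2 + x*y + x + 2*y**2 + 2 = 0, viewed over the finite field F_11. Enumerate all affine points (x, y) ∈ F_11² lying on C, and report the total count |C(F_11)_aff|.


Affine F_11-points: {(2, 0), (2, 10), (5, 1), (5, 2), (8, 1), (8, 6), (9, 2), (9, 10), (10, 0), (10, 6)}; count = 10.

For each of the 121 pairs (x, y) ∈ F_11², evaluate f(x, y) mod 11. Record the zeros.
  x = 0: [0↦2, 1↦4, 2↦10, 3↦9, 4↦1, 5↦8, 6↦8, 7↦1, 8↦9, 9↦10, 10↦4]  zeros at y ∈ ∅
  x = 1: [0↦2, 1↦5, 2↦1, 3↦1, 4↦5, 5↦2, 6↦3, 7↦8, 8↦6, 9↦8, 10↦3]  zeros at y ∈ ∅
  x = 2: [0↦0, 1↦4, 2↦1, 3↦2, 4↦7, 5↦5, 6↦7, 7↦2, 8↦1, 9↦4, 10↦0]  zeros at y ∈ {0, 10}
  x = 3: [0↦7, 1↦1, 2↦10, 3↦1, 4↦7, 5↦6, 6↦9, 7↦5, 8↦5, 9↦9, 10↦6]  zeros at y ∈ ∅
  x = 4: [0↦1, 1↦7, 2↦6, 3↦9, 4↦5, 5↦5, 6↦9, 7↦6, 8↦7, 9↦1, 10↦10]  zeros at y ∈ ∅
  x = 5: [0↦4, 1↦0, 2↦0, 3↦4, 4↦1, 5↦2, 6↦7, 7↦5, 8↦7, 9↦2, 10↦1]  zeros at y ∈ {1, 2}
  x = 6: [0↦5, 1↦2, 2↦3, 3↦8, 4↦6, 5↦8, 6↦3, 7↦2, 8↦5, 9↦1, 10↦1]  zeros at y ∈ ∅
  x = 7: [0↦4, 1↦2, 2↦4, 3↦10, 4↦9, 5↦1, 6↦8, 7↦8, 8↦1, 9↦9, 10↦10]  zeros at y ∈ ∅
  x = 8: [0↦1, 1↦0, 2↦3, 3↦10, 4↦10, 5↦3, 6↦0, 7↦1, 8↦6, 9↦4, 10↦6]  zeros at y ∈ {1, 6}
  x = 9: [0↦7, 1↦7, 2↦0, 3↦8, 4↦9, 5↦3, 6↦1, 7↦3, 8↦9, 9↦8, 10↦0]  zeros at y ∈ {2, 10}
  x = 10: [0↦0, 1↦1, 2↦6, 3↦4, 4↦6, 5↦1, 6↦0, 7↦3, 8↦10, 9↦10, 10↦3]  zeros at y ∈ {0, 6}
Collecting zeros: affine points = {(2, 0), (2, 10), (5, 1), (5, 2), (8, 1), (8, 6), (9, 2), (9, 10), (10, 0), (10, 6)}.
Total count |C(F_11)_aff| = 10.


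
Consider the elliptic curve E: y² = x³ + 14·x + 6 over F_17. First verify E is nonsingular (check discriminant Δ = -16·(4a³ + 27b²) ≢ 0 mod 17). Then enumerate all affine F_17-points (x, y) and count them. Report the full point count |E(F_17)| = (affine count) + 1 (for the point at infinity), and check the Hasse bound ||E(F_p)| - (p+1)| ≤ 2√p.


Affine points = {(1, 2), (1, 15), (2, 5), (2, 12), (6, 0), (8, 1), (8, 16), (12, 7), (12, 10), (15, 2), (15, 15), (16, 5), (16, 12)}; affine count = 13; |E(F_17)| = 14.

Discriminant check: Δ ∝ 4a³ + 27b² = 4·14³ + 27·6² = 4·2744 + 27·36 ≡ 14 (mod 17). Nonzero ⇒ E is nonsingular.
For each x ∈ F_17, compute rhs = x³ + 14·x + 6 mod 17, then count y ∈ F_17 with y² ≡ rhs.
  x = 0: rhs = 6, matching y values: none (0 points).
  x = 1: rhs = 4, matching y values: 2, 15 (2 points).
  x = 2: rhs = 8, matching y values: 5, 12 (2 points).
  x = 3: rhs = 7, matching y values: none (0 points).
  x = 4: rhs = 7, matching y values: none (0 points).
  x = 5: rhs = 14, matching y values: none (0 points).
  x = 6: rhs = 0, matching y values: 0 (1 points).
  x = 7: rhs = 5, matching y values: none (0 points).
  x = 8: rhs = 1, matching y values: 1, 16 (2 points).
  x = 9: rhs = 11, matching y values: none (0 points).
  x = 10: rhs = 7, matching y values: none (0 points).
  x = 11: rhs = 12, matching y values: none (0 points).
  x = 12: rhs = 15, matching y values: 7, 10 (2 points).
  x = 13: rhs = 5, matching y values: none (0 points).
  x = 14: rhs = 5, matching y values: none (0 points).
  x = 15: rhs = 4, matching y values: 2, 15 (2 points).
  x = 16: rhs = 8, matching y values: 5, 12 (2 points).
Total affine count: 13.
Full point count |E(F_17)| = 13 + 1 = 14.
Hasse bound: |14 − (17+1)| = |-4| = 4 ≤ 2√17 ≈ 8.2462 ✓.


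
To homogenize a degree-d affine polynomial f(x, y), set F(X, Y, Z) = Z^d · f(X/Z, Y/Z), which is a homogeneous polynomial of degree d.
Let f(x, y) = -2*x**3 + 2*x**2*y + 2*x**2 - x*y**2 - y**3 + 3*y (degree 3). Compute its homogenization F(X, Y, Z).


F(X, Y, Z) = -2*X**3 + 2*X**2*Y + 2*X**2*Z - X*Y**2 - Y**3 + 3*Y*Z**2

deg(f) = 3.
Substitute x = X/Z, y = Y/Z into f, then multiply by Z^3.
  monomial -2·x^3·y^0 ↦ -2·X^3·Y^0·Z^0.
  monomial 2·x^2·y^1 ↦ 2·X^2·Y^1·Z^0.
  monomial 2·x^2·y^0 ↦ 2·X^2·Y^0·Z^1.
  monomial -1·x^1·y^2 ↦ -1·X^1·Y^2·Z^0.
  monomial -1·x^0·y^3 ↦ -1·X^0·Y^3·Z^0.
  monomial 3·x^0·y^1 ↦ 3·X^0·Y^1·Z^2.
Collecting: F(X, Y, Z) = -2*X**3 + 2*X**2*Y + 2*X**2*Z - X*Y**2 - Y**3 + 3*Y*Z**2.


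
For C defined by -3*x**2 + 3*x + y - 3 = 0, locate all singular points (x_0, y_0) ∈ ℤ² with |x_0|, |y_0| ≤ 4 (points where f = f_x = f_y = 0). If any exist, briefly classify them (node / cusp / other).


No singular points in the scanned grid; C is smooth there.

Compute partial derivatives:
  f_x = 3 - 6*x.
  f_y = 1.
f_y = 1 is a nonzero constant, so f_y never vanishes: no point (x, y) can satisfy f = f_x = f_y = 0. In particular no (x, y) ∈ {−4, ..., 4}² is singular; the curve is smooth.


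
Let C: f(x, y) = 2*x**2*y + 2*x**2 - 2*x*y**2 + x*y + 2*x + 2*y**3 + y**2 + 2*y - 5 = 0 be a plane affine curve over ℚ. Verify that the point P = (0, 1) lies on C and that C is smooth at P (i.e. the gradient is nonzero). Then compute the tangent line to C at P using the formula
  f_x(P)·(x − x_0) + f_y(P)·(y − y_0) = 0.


Tangent line at P: x + 10*y - 10 = 0.

Step 1: f(0, 1) = 0, so P lies on C.
Step 2: partial derivatives
  f_x(x, y) = 4*x*y + 4*x - 2*y**2 + y + 2, f_y(x, y) = 2*x**2 - 4*x*y + x + 6*y**2 + 2*y + 2.
  f_x(P) = 1, f_y(P) = 10 (gradient nonzero, so P is smooth).
Step 3: tangent line at P: 1·(x − 0) + 10·(y − 1) = 0.
Expanding: x + 10*y - 10 = 0.


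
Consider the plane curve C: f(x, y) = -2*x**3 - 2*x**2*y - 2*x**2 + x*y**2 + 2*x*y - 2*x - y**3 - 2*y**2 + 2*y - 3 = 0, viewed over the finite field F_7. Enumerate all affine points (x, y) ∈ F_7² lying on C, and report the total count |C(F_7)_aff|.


Affine F_7-points: {(0, 3), (0, 4), (0, 5), (2, 6), (3, 1), (3, 2), (3, 5), (5, 2), (5, 3), (5, 5), (6, 1)}; count = 11.

For each of the 49 pairs (x, y) ∈ F_7², evaluate f(x, y) mod 7. Record the zeros.
  x = 0: [0↦4, 1↦3, 2↦6, 3↦0, 4↦0, 5↦0, 6↦1]  zeros at y ∈ {3, 4, 5}
  x = 1: [0↦5, 1↦5, 2↦4, 3↦3, 4↦3, 5↦5, 6↦3]  zeros at y ∈ ∅
  x = 2: [0↦4, 1↦1, 2↦6, 3↦6, 4↦2, 5↦2, 6↦0]  zeros at y ∈ {6}
  x = 3: [0↦3, 1↦0, 2↦0, 3↦4, 4↦6, 5↦0, 6↦1]  zeros at y ∈ {1, 2, 5}
  x = 4: [0↦4, 1↦4, 2↦2, 3↦6, 4↦3, 5↦1, 6↦1]  zeros at y ∈ ∅
  x = 5: [0↦2, 1↦1, 2↦0, 3↦0, 4↦2, 5↦0, 6↦2]  zeros at y ∈ {2, 3, 5}
  x = 6: [0↦6, 1↦0, 2↦3, 3↦2, 4↦5, 5↦6, 6↦6]  zeros at y ∈ {1}
Collecting zeros: affine points = {(0, 3), (0, 4), (0, 5), (2, 6), (3, 1), (3, 2), (3, 5), (5, 2), (5, 3), (5, 5), (6, 1)}.
Total count |C(F_7)_aff| = 11.


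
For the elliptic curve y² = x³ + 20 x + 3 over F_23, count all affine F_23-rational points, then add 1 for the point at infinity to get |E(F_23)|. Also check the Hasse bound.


Affine points = {(0, 7), (0, 16), (1, 1), (1, 22), (4, 3), (4, 20), (7, 7), (7, 16), (8, 10), (8, 13), (11, 6), (11, 17), (12, 4), (12, 19), (16, 7), (16, 16), (17, 9), (17, 14), (18, 10), (18, 13), (20, 10), (20, 13), (21, 1), (21, 22)}; affine count = 24; |E(F_23)| = 25.

Discriminant check: Δ ∝ 4a³ + 27b² = 4·20³ + 27·3² = 4·8000 + 27·9 ≡ 20 (mod 23). Nonzero ⇒ E is nonsingular.
For each x ∈ F_23, compute rhs = x³ + 20·x + 3 mod 23, then count y ∈ F_23 with y² ≡ rhs.
  x = 0: rhs = 3, matching y values: 7, 16 (2 points).
  x = 1: rhs = 1, matching y values: 1, 22 (2 points).
  x = 2: rhs = 5, matching y values: none (0 points).
  x = 3: rhs = 21, matching y values: none (0 points).
  x = 4: rhs = 9, matching y values: 3, 20 (2 points).
  x = 5: rhs = 21, matching y values: none (0 points).
  x = 6: rhs = 17, matching y values: none (0 points).
  x = 7: rhs = 3, matching y values: 7, 16 (2 points).
  x = 8: rhs = 8, matching y values: 10, 13 (2 points).
  x = 9: rhs = 15, matching y values: none (0 points).
  x = 10: rhs = 7, matching y values: none (0 points).
  x = 11: rhs = 13, matching y values: 6, 17 (2 points).
  x = 12: rhs = 16, matching y values: 4, 19 (2 points).
  x = 13: rhs = 22, matching y values: none (0 points).
  x = 14: rhs = 14, matching y values: none (0 points).
  x = 15: rhs = 21, matching y values: none (0 points).
  x = 16: rhs = 3, matching y values: 7, 16 (2 points).
  x = 17: rhs = 12, matching y values: 9, 14 (2 points).
  x = 18: rhs = 8, matching y values: 10, 13 (2 points).
  x = 19: rhs = 20, matching y values: none (0 points).
  x = 20: rhs = 8, matching y values: 10, 13 (2 points).
  x = 21: rhs = 1, matching y values: 1, 22 (2 points).
  x = 22: rhs = 5, matching y values: none (0 points).
Total affine count: 24.
Full point count |E(F_23)| = 24 + 1 = 25.
Hasse bound: |25 − (23+1)| = |1| = 1 ≤ 2√23 ≈ 9.5917 ✓.


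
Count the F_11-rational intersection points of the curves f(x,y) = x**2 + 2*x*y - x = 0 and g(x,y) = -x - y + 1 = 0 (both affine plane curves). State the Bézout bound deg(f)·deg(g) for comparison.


Common zeros: {(0, 1), (1, 0)}; count = 2; Bézout bound = 2.

deg(f) = 2, deg(g) = 1, so Bézout bound = 2.
Scan x ∈ F_11. For each x, list the y ∈ F_11 with f(x, y) ≡ 0 and those with g(x, y) ≡ 0 (mod 11); the common zeros in that column are the intersection.
  x = 0: f ≡ 0 at y ∈ {0, 1, 2, 3, 4, 5, 6, 7, 8, 9, 10}; g ≡ 0 at y ∈ {1}; common: {1}.
  x = 1: f ≡ 0 at y ∈ {0}; g ≡ 0 at y ∈ {0}; common: {0}.
  x = 2: f ≡ 0 at y ∈ {5}; g ≡ 0 at y ∈ {10}; common: ∅.
  x = 3: f ≡ 0 at y ∈ {10}; g ≡ 0 at y ∈ {9}; common: ∅.
  x = 4: f ≡ 0 at y ∈ {4}; g ≡ 0 at y ∈ {8}; common: ∅.
  x = 5: f ≡ 0 at y ∈ {9}; g ≡ 0 at y ∈ {7}; common: ∅.
  x = 6: f ≡ 0 at y ∈ {3}; g ≡ 0 at y ∈ {6}; common: ∅.
  x = 7: f ≡ 0 at y ∈ {8}; g ≡ 0 at y ∈ {5}; common: ∅.
  x = 8: f ≡ 0 at y ∈ {2}; g ≡ 0 at y ∈ {4}; common: ∅.
  x = 9: f ≡ 0 at y ∈ {7}; g ≡ 0 at y ∈ {3}; common: ∅.
  x = 10: f ≡ 0 at y ∈ {1}; g ≡ 0 at y ∈ {2}; common: ∅.
Collecting: common zeros = {(0, 1), (1, 0)}, so the count is 2.
Comparison with the Bézout bound: 2 ≤ 2 = deg(f)·deg(g), as expected for curves with no common component (the bound is attained).


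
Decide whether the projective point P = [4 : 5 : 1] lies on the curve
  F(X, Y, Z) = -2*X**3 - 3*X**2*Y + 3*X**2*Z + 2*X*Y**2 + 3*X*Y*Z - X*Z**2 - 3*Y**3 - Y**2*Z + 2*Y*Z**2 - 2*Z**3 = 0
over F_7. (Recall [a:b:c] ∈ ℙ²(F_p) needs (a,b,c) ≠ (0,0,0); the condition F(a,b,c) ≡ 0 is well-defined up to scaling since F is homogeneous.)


F(4,5,1) ≡ 6 (mod 7); P is NOT on the curve.

Evaluate F(4, 5, 1) term-by-term (mod 7).
  -2*X**3 ↦ -2·64·1·1 = -128
  -3*X**2*Y ↦ -3·16·5·1 = -240
  3*X**2*Z ↦ 3·16·1·1 = 48
  2*X*Y**2 ↦ 2·4·25·1 = 200
  3*X*Y*Z ↦ 3·4·5·1 = 60
  -X*Z**2 ↦ -1·4·1·1 = -4
  -3*Y**3 ↦ -3·1·125·1 = -375
  -Y**2*Z ↦ -1·1·25·1 = -25
  2*Y*Z**2 ↦ 2·1·5·1 = 10
  -2*Z**3 ↦ -2·1·1·1 = -2
Sum: F(4, 5, 1) = (-128) + (-240) + (48) + (200) + (60) + (-4) + (-375) + (-25) + (10) + (-2) = -456.
Reducing mod 7: -456 ≡ 6 (mod 7).
Since F(a, b, c) ≡ 6 ≠ 0 (mod 7), P does NOT lie on the curve.


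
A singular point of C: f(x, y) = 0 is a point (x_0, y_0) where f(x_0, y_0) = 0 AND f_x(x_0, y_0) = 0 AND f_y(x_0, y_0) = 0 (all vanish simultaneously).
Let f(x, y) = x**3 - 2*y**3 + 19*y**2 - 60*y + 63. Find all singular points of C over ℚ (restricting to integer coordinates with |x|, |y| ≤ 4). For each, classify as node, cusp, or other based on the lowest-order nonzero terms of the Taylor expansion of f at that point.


Singular points: {(0, 3)}; classification: cusp.

Compute partial derivatives:
  f_x = 3*x**2.
  f_y = -6*y**2 + 38*y - 60.
Scan x_0 ∈ {−4, ..., 4}. For each x_0, f_y(x_0, y) is a polynomial in y; find its integer roots y ∈ {−4, ..., 4}, then test f_x and f at those candidates.
  x = -4: f_y(-4, y) = -6*y**2 + 38*y - 60; vanishes at y ∈ {3}. (-4, 3): f_x = 48 ≠ 0.
  x = -3: f_y(-3, y) = -6*y**2 + 38*y - 60; vanishes at y ∈ {3}. (-3, 3): f_x = 27 ≠ 0.
  x = -2: f_y(-2, y) = -6*y**2 + 38*y - 60; vanishes at y ∈ {3}. (-2, 3): f_x = 12 ≠ 0.
  x = -1: f_y(-1, y) = -6*y**2 + 38*y - 60; vanishes at y ∈ {3}. (-1, 3): f_x = 3 ≠ 0.
  x = 0: f_y(0, y) = -6*y**2 + 38*y - 60; vanishes at y ∈ {3}. (0, 3): f_x = 0, f = 0 — SINGULAR.
  x = 1: f_y(1, y) = -6*y**2 + 38*y - 60; vanishes at y ∈ {3}. (1, 3): f_x = 3 ≠ 0.
  x = 2: f_y(2, y) = -6*y**2 + 38*y - 60; vanishes at y ∈ {3}. (2, 3): f_x = 12 ≠ 0.
  x = 3: f_y(3, y) = -6*y**2 + 38*y - 60; vanishes at y ∈ {3}. (3, 3): f_x = 27 ≠ 0.
  x = 4: f_y(4, y) = -6*y**2 + 38*y - 60; vanishes at y ∈ {3}. (4, 3): f_x = 48 ≠ 0.
Only singular point on the grid: (0, 3).
Classify: substitute x = 0 + u, y = 3 + v and expand: f = u**3 - 2*v**3 + v**2.
No constant or linear terms (consistent with a singular point). Quadratic part: v**2. Cubic part: u**3 - 2*v**3.
The quadratic part v**2 is a perfect square, so there is a single (double) tangent line v = 0, i.e. y = 3. Restricting the cubic part to that line (v = 0) leaves u**3 ≠ 0, so f is not divisible by v and the branch is v² ≈ -u**3 to lowest order — this is a cusp.
Classification: cusp.
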